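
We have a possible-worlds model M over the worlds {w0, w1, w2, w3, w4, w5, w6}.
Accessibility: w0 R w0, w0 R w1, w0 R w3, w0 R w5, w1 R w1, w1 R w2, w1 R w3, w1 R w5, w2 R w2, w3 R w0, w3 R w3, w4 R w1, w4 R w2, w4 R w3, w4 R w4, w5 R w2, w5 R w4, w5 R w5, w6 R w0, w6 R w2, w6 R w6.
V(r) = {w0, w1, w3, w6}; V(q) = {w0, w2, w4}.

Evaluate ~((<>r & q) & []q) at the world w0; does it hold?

Yes

Recall that []ψ holds at a world iff ψ holds at every accessible world, and <>ψ holds iff ψ holds at some accessible world.
At w0: (<>r & q) & []q is false, so ~((<>r & q) & []q) is true.
  At w0: <>r & q is true, []q is false, so (<>r & q) & []q is false.
    At w0: <>r is true, q is true, so <>r & q is true.
      At w0: <>r requires r at some successor in {w0, w1, w3, w5}.
        r holds at w0, so <>r is true at w0.
    At w0: []q requires q at every successor {w0, w1, w3, w5}.
      q fails at w1, so []q is false at w0.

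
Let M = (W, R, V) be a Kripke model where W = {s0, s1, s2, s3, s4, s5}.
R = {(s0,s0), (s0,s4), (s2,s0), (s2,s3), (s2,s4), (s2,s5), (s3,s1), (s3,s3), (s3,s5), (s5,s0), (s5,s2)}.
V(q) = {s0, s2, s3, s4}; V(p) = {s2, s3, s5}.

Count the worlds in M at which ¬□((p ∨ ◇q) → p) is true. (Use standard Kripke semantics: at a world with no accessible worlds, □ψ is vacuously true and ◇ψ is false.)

3

Let φ = ¬□((p ∨ ◇q) → p). Evaluate φ at each world:
  s0 (successors {s0, s4}): φ is true.
  s1 (successors ∅): φ is false.
  s2 (successors {s0, s3, s4, s5}): φ is true.
  s3 (successors {s1, s3, s5}): φ is false.
  s4 (successors ∅): φ is false.
  s5 (successors {s0, s2}): φ is true.
For instance, at s0:
  At s0: □((p ∨ ◇q) → p) is false, so ¬□((p ∨ ◇q) → p) is true.
    At s0: □((p ∨ ◇q) → p) requires (p ∨ ◇q) → p at every successor {s0, s4}.
      (p ∨ ◇q) → p fails at s0, so □((p ∨ ◇q) → p) is false at s0.
Satisfying worlds: {s0, s2, s5}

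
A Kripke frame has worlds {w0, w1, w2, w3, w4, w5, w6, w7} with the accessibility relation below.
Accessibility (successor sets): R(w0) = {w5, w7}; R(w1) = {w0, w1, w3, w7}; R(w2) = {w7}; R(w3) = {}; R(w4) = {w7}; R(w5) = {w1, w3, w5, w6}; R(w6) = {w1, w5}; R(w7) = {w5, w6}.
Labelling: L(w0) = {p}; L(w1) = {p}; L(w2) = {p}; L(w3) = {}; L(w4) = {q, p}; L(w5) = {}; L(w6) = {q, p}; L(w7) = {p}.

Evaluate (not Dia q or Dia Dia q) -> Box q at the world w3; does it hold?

At w3: not Dia q or Dia Dia q is true, Box q is true, so (not Dia q or Dia Dia q) -> Box q is true.
  At w3: not Dia q is true, Dia Dia q is false, so not Dia q or Dia Dia q is true.
    At w3: Dia q is false, so not Dia q is true.
      At w3: no accessible worlds, so Dia q is false.
    At w3: no accessible worlds, so Dia Dia q is false.
  At w3: no accessible worlds, so Box q holds vacuously.

Yes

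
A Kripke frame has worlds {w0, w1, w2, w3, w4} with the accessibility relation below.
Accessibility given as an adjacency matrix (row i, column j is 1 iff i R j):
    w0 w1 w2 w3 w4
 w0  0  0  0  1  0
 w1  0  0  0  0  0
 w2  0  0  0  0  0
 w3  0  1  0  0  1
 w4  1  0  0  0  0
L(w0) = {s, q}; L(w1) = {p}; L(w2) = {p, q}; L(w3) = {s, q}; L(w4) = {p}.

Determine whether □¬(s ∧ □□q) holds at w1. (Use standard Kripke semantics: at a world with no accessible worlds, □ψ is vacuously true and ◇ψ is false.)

At w1: no accessible worlds, so □¬(s ∧ □□q) holds vacuously.

Yes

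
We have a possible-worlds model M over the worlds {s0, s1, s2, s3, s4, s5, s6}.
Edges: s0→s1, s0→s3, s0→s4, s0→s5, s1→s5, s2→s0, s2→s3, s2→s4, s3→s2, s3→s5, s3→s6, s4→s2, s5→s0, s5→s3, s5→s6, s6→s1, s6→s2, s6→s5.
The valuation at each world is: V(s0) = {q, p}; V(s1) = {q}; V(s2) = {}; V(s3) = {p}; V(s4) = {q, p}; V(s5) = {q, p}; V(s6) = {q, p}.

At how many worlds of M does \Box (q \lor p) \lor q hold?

Recall that \Box ψ holds at a world iff ψ holds at every accessible world, and \Diamond ψ holds iff ψ holds at some accessible world.
Let φ = \Box (q \lor p) \lor q. Evaluate φ at each world:
  s0 (successors {s1, s3, s4, s5}): φ is true.
  s1 (successors {s5}): φ is true.
  s2 (successors {s0, s3, s4}): φ is true.
  s3 (successors {s2, s5, s6}): φ is false.
  s4 (successors {s2}): φ is true.
  s5 (successors {s0, s3, s6}): φ is true.
  s6 (successors {s1, s2, s5}): φ is true.
For instance, at s1:
  At s1: \Box (q \lor p) is true, q is true, so \Box (q \lor p) \lor q is true.
    At s1: \Box (q \lor p) requires q \lor p at every successor {s5}.
      At s5: q \lor p is true.
    So \Box (q \lor p) is true at s1.
Satisfying worlds: {s0, s1, s2, s4, s5, s6}

6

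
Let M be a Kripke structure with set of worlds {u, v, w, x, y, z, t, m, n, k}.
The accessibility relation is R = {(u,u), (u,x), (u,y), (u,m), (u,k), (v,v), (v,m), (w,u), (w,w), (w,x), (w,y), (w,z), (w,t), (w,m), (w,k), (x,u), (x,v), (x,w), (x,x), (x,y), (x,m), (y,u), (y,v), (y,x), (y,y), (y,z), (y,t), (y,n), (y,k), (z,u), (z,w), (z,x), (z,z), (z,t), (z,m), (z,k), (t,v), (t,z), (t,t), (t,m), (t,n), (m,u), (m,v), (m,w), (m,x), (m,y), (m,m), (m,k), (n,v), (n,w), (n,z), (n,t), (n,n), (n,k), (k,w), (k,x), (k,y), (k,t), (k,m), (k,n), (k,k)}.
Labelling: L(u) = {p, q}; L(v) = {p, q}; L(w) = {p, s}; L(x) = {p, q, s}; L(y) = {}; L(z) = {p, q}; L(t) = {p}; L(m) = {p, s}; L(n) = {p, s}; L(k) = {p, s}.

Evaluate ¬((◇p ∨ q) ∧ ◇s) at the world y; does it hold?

No

Recall that ◇ψ holds at a world iff ψ holds at some accessible world.
At y: (◇p ∨ q) ∧ ◇s is true, so ¬((◇p ∨ q) ∧ ◇s) is false.
  At y: ◇p ∨ q is true, ◇s is true, so (◇p ∨ q) ∧ ◇s is true.
    At y: ◇p is true, q is false, so ◇p ∨ q is true.
      At y: ◇p requires p at some successor in {u, v, x, y, z, t, n, k}.
        p holds at u, so ◇p is true at y.
    At y: ◇s requires s at some successor in {u, v, x, y, z, t, n, k}.
      s holds at x, so ◇s is true at y.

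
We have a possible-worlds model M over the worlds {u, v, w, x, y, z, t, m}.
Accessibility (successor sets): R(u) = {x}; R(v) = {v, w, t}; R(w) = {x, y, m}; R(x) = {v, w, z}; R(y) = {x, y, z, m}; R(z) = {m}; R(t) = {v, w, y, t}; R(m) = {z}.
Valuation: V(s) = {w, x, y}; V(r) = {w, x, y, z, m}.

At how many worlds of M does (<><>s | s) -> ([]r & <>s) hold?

Let φ = (<><>s | s) -> ([]r & <>s). Evaluate φ at each world:
  u (successors {x}): φ is true.
  v (successors {v, w, t}): φ is false.
  w (successors {x, y, m}): φ is true.
  x (successors {v, w, z}): φ is false.
  y (successors {x, y, z, m}): φ is true.
  z (successors {m}): φ is true.
  t (successors {v, w, y, t}): φ is false.
  m (successors {z}): φ is true.
For instance, at z:
  At z: <><>s | s is false, []r & <>s is false, so (<><>s | s) -> ([]r & <>s) is true.
    At z: <><>s is false, s is false, so <><>s | s is false.
      At z: <><>s requires <>s at some successor in {m}.
        At m: <>s is false.
      So <><>s is false at z.
    At z: []r is true, <>s is false, so []r & <>s is false.
      At z: []r requires r at every successor {m}.
        At m: r is true.
      So []r is true at z.
      At z: <>s requires s at some successor in {m}.
        At m: s is false.
      So <>s is false at z.
Satisfying worlds: {u, w, y, z, m}

5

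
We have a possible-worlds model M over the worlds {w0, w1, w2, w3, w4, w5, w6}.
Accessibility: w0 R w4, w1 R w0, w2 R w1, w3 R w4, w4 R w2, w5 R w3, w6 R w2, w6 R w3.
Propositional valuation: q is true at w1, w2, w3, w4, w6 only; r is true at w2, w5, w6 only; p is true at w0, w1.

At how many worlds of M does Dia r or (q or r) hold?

Let φ = Dia r or (q or r). Evaluate φ at each world:
  w0 (successors {w4}): φ is false.
  w1 (successors {w0}): φ is true.
  w2 (successors {w1}): φ is true.
  w3 (successors {w4}): φ is true.
  w4 (successors {w2}): φ is true.
  w5 (successors {w3}): φ is true.
  w6 (successors {w2, w3}): φ is true.
For instance, at w3:
  At w3: Dia r is false, q or r is true, so Dia r or (q or r) is true.
    At w3: Dia r requires r at some successor in {w4}.
      At w4: r is false.
    So Dia r is false at w3.
Satisfying worlds: {w1, w2, w3, w4, w5, w6}

6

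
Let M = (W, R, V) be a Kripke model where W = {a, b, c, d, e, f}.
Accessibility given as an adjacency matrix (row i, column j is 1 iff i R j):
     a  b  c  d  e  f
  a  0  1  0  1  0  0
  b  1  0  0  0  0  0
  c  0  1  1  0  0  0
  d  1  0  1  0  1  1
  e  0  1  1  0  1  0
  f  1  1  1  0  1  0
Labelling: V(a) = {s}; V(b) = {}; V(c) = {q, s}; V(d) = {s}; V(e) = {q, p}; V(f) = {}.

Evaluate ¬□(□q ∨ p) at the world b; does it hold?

At b: □(□q ∨ p) is false, so ¬□(□q ∨ p) is true.
  At b: □(□q ∨ p) requires □q ∨ p at every successor {a}.
    □q ∨ p fails at a, so □(□q ∨ p) is false at b.
      At a: □q is false, p is false, so □q ∨ p is false.

Yes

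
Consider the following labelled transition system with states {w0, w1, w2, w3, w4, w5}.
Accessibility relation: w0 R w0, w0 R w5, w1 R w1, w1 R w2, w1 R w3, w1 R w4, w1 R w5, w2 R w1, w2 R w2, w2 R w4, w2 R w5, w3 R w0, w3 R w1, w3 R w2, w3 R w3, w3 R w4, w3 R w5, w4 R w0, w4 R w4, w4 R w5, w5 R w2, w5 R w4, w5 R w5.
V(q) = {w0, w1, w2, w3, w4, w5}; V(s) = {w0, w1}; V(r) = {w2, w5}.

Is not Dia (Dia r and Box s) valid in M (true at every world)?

Yes

Let φ = not Dia (Dia r and Box s). Evaluate φ at each world:
  w0 (successors {w0, w5}): φ is true.
  w1 (successors {w1, w2, w3, w4, w5}): φ is true.
  w2 (successors {w1, w2, w4, w5}): φ is true.
  w3 (successors {w0, w1, w2, w3, w4, w5}): φ is true.
  w4 (successors {w0, w4, w5}): φ is true.
  w5 (successors {w2, w4, w5}): φ is true.
For instance, at w4:
  At w4: Dia (Dia r and Box s) is false, so not Dia (Dia r and Box s) is true.
    At w4: Dia (Dia r and Box s) requires Dia r and Box s at some successor in {w0, w4, w5}.
      At w0: Dia r and Box s is false.
      At w4: Dia r and Box s is false.
      At w5: Dia r and Box s is false.
    So Dia (Dia r and Box s) is false at w4.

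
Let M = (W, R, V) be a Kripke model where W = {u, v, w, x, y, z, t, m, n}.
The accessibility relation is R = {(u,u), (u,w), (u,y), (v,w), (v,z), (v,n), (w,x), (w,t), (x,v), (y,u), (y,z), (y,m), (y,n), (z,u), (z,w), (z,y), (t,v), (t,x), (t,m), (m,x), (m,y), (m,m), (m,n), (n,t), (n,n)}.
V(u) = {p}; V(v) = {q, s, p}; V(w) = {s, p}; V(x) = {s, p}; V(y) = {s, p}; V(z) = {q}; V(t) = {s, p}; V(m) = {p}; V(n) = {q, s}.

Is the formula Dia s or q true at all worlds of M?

Yes

Let φ = Dia s or q. Evaluate φ at each world:
  u (successors {u, w, y}): φ is true.
  v (successors {w, z, n}): φ is true.
  w (successors {x, t}): φ is true.
  x (successors {v}): φ is true.
  y (successors {u, z, m, n}): φ is true.
  z (successors {u, w, y}): φ is true.
  t (successors {v, x, m}): φ is true.
  m (successors {x, y, m, n}): φ is true.
  n (successors {t, n}): φ is true.
For instance, at m:
  At m: Dia s is true, q is false, so Dia s or q is true.
    At m: Dia s requires s at some successor in {x, y, m, n}.
      s holds at x, so Dia s is true at m.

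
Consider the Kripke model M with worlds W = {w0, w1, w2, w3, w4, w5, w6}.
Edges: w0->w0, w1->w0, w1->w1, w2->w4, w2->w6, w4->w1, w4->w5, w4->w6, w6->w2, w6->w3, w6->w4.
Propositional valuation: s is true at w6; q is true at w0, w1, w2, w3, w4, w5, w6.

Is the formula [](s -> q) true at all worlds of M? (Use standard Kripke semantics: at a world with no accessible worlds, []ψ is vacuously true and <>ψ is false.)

Yes

Recall that []ψ holds at a world iff ψ holds at every accessible world, and <>ψ holds iff ψ holds at some accessible world.
Let φ = [](s -> q). Evaluate φ at each world:
  w0 (successors {w0}): φ is true.
  w1 (successors {w0, w1}): φ is true.
  w2 (successors {w4, w6}): φ is true.
  w3 (successors ∅): φ is true.
  w4 (successors {w1, w5, w6}): φ is true.
  w5 (successors ∅): φ is true.
  w6 (successors {w2, w3, w4}): φ is true.
For instance, at w1:
  At w1: [](s -> q) requires s -> q at every successor {w0, w1}.
    At w0: s -> q is true.
    At w1: s -> q is true.
  So [](s -> q) is true at w1.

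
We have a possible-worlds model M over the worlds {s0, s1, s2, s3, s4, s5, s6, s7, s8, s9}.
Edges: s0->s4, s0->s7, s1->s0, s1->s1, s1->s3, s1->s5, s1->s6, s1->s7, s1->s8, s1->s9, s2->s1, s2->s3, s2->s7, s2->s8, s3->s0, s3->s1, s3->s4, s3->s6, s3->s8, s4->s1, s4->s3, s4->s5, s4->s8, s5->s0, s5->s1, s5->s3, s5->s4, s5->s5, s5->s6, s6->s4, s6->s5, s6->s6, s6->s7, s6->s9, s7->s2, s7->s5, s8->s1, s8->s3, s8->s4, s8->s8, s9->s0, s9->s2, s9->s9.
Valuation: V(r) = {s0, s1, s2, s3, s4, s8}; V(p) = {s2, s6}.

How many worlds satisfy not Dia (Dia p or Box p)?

Recall that Box ψ holds at a world iff ψ holds at every accessible world, and Dia ψ holds iff ψ holds at some accessible world.
Let φ = not Dia (Dia p or Box p). Evaluate φ at each world:
  s0 (successors {s4, s7}): φ is false.
  s1 (successors {s0, s1, s3, s5, s6, s7, s8, s9}): φ is false.
  s2 (successors {s1, s3, s7, s8}): φ is false.
  s3 (successors {s0, s1, s4, s6, s8}): φ is false.
  s4 (successors {s1, s3, s5, s8}): φ is false.
  s5 (successors {s0, s1, s3, s4, s5, s6}): φ is false.
  s6 (successors {s4, s5, s6, s7, s9}): φ is false.
  s7 (successors {s2, s5}): φ is false.
  s8 (successors {s1, s3, s4, s8}): φ is false.
  s9 (successors {s0, s2, s9}): φ is false.
For instance, at s8:
  At s8: Dia (Dia p or Box p) is true, so not Dia (Dia p or Box p) is false.
    At s8: Dia (Dia p or Box p) requires Dia p or Box p at some successor in {s1, s3, s4, s8}.
      Dia p or Box p holds at s1, so Dia (Dia p or Box p) is true at s8.
Satisfying worlds: none.

0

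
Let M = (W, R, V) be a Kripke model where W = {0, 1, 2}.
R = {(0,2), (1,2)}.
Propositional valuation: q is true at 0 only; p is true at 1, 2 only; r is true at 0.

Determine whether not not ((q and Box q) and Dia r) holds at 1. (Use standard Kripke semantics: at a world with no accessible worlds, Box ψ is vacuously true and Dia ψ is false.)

No

At 1: not ((q and Box q) and Dia r) is true, so not not ((q and Box q) and Dia r) is false.
  At 1: (q and Box q) and Dia r is false, so not ((q and Box q) and Dia r) is true.
    At 1: q and Box q is false, Dia r is false, so (q and Box q) and Dia r is false.
      At 1: q is false, Box q is false, so q and Box q is false.
      At 1: Dia r requires r at some successor in {2}.
        At 2: r is false.
      So Dia r is false at 1.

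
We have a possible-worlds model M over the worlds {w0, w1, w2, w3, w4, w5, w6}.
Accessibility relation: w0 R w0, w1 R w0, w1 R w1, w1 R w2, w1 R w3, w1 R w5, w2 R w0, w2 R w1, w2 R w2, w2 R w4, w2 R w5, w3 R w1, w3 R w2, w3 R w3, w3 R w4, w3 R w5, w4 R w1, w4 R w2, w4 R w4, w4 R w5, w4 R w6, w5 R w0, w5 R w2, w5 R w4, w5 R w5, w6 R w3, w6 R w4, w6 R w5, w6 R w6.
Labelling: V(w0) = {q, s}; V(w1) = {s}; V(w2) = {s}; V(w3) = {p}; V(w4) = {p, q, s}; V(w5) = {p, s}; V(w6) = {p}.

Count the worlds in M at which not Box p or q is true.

Let φ = not Box p or q. Evaluate φ at each world:
  w0 (successors {w0}): φ is true.
  w1 (successors {w0, w1, w2, w3, w5}): φ is true.
  w2 (successors {w0, w1, w2, w4, w5}): φ is true.
  w3 (successors {w1, w2, w3, w4, w5}): φ is true.
  w4 (successors {w1, w2, w4, w5, w6}): φ is true.
  w5 (successors {w0, w2, w4, w5}): φ is true.
  w6 (successors {w3, w4, w5, w6}): φ is false.
For instance, at w1:
  At w1: not Box p is true, q is false, so not Box p or q is true.
    At w1: Box p is false, so not Box p is true.
      At w1: Box p requires p at every successor {w0, w1, w2, w3, w5}.
        p fails at w0, so Box p is false at w1.
Satisfying worlds: {w0, w1, w2, w3, w4, w5}

6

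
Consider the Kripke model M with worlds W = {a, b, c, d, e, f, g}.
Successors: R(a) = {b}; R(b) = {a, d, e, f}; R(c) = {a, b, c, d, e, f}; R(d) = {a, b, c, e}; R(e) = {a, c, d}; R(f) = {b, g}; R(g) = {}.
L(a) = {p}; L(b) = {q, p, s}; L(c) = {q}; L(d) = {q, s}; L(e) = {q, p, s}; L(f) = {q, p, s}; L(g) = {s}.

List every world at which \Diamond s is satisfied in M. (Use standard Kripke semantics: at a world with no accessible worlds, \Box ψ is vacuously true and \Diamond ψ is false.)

a, b, c, d, e, f

Recall that \Diamond ψ holds at a world iff ψ holds at some accessible world.
Let φ = \Diamond s. Evaluate φ at each world:
  a (successors {b}): φ is true.
  b (successors {a, d, e, f}): φ is true.
  c (successors {a, b, c, d, e, f}): φ is true.
  d (successors {a, b, c, e}): φ is true.
  e (successors {a, c, d}): φ is true.
  f (successors {b, g}): φ is true.
  g (successors ∅): φ is false.
For instance, at b:
  At b: \Diamond s requires s at some successor in {a, d, e, f}.
    s holds at d, so \Diamond s is true at b.
Satisfying worlds: {a, b, c, d, e, f}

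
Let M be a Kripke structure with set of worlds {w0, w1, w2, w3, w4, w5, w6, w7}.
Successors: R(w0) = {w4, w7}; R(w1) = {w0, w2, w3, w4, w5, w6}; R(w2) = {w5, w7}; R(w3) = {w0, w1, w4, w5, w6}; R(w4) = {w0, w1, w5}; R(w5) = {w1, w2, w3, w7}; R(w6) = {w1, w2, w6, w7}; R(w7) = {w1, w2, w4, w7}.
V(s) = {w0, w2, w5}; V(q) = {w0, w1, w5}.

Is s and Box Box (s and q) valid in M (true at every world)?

Let φ = s and Box Box (s and q). Evaluate φ at each world:
  w0 (successors {w4, w7}): φ is false.
  w1 (successors {w0, w2, w3, w4, w5, w6}): φ is false.
  w2 (successors {w5, w7}): φ is false.
  w3 (successors {w0, w1, w4, w5, w6}): φ is false.
  w4 (successors {w0, w1, w5}): φ is false.
  w5 (successors {w1, w2, w3, w7}): φ is false.
  w6 (successors {w1, w2, w6, w7}): φ is false.
  w7 (successors {w1, w2, w4, w7}): φ is false.
Detail at w0 (counterexample):
  At w0: s is true, Box Box (s and q) is false, so s and Box Box (s and q) is false.
    At w0: Box Box (s and q) requires Box (s and q) at every successor {w4, w7}.
      Box (s and q) fails at w4, so Box Box (s and q) is false at w0.

No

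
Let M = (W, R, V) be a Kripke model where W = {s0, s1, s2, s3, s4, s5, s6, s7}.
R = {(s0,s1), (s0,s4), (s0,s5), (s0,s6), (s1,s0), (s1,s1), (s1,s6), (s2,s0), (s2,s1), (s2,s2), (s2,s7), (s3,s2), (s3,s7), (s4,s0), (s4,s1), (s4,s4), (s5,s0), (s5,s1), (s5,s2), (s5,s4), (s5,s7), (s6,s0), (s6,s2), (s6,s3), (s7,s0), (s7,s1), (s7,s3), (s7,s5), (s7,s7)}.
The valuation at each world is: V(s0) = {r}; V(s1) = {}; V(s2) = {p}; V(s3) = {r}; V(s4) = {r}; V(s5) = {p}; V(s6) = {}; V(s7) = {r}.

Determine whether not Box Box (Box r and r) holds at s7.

Yes

At s7: Box Box (Box r and r) is false, so not Box Box (Box r and r) is true.
  At s7: Box Box (Box r and r) requires Box (Box r and r) at every successor {s0, s1, s3, s5, s7}.
    Box (Box r and r) fails at s0, so Box Box (Box r and r) is false at s7.
      At s0: Box (Box r and r) requires Box r and r at every successor {s1, s4, s5, s6}.
        Box r and r fails at s1, so Box (Box r and r) is false at s0.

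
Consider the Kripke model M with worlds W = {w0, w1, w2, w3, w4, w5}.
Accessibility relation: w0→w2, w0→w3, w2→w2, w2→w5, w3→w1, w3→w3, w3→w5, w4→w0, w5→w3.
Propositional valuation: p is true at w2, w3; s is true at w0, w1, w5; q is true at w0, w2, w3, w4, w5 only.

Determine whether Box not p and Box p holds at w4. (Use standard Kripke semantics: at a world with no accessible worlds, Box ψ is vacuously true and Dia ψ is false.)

Recall that Box ψ holds at a world iff ψ holds at every accessible world, and Dia ψ holds iff ψ holds at some accessible world.
At w4: Box not p is true, Box p is false, so Box not p and Box p is false.
  At w4: Box not p requires not p at every successor {w0}.
    At w0: not p is true.
  So Box not p is true at w4.
  At w4: Box p requires p at every successor {w0}.
    p fails at w0, so Box p is false at w4.

No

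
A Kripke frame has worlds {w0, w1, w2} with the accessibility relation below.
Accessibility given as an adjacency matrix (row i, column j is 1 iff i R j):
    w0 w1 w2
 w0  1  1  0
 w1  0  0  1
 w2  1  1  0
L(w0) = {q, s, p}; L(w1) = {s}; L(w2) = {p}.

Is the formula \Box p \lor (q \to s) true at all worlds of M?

Yes

Let φ = \Box p \lor (q \to s). Evaluate φ at each world:
  w0 (successors {w0, w1}): φ is true.
  w1 (successors {w2}): φ is true.
  w2 (successors {w0, w1}): φ is true.
For instance, at w1:
  At w1: \Box p is true, q \to s is true, so \Box p \lor (q \to s) is true.
    At w1: \Box p requires p at every successor {w2}.
      At w2: p is true.
    So \Box p is true at w1.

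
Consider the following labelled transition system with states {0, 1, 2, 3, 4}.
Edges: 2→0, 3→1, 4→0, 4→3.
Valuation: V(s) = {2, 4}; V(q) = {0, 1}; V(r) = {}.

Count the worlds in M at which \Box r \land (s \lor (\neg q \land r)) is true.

Let φ = \Box r \land (s \lor (\neg q \land r)). Evaluate φ at each world:
  0 (successors ∅): φ is false.
  1 (successors ∅): φ is false.
  2 (successors {0}): φ is false.
  3 (successors {1}): φ is false.
  4 (successors {0, 3}): φ is false.
For instance, at 3:
  At 3: \Box r is false, s \lor (\neg q \land r) is false, so \Box r \land (s \lor (\neg q \land r)) is false.
    At 3: \Box r requires r at every successor {1}.
      r fails at 1, so \Box r is false at 3.
Satisfying worlds: none.

0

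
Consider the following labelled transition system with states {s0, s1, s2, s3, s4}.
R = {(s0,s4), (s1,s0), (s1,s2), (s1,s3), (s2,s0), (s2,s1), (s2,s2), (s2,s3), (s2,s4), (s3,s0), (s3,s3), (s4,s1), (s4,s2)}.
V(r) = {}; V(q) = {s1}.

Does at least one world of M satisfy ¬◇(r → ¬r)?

No

Let φ = ¬◇(r → ¬r). Evaluate φ at each world:
  s0 (successors {s4}): φ is false.
  s1 (successors {s0, s2, s3}): φ is false.
  s2 (successors {s0, s1, s2, s3, s4}): φ is false.
  s3 (successors {s0, s3}): φ is false.
  s4 (successors {s1, s2}): φ is false.
For instance, at s2:
  At s2: ◇(r → ¬r) is true, so ¬◇(r → ¬r) is false.
    At s2: ◇(r → ¬r) requires r → ¬r at some successor in {s0, s1, s2, s3, s4}.
      r → ¬r holds at s0, so ◇(r → ¬r) is true at s2.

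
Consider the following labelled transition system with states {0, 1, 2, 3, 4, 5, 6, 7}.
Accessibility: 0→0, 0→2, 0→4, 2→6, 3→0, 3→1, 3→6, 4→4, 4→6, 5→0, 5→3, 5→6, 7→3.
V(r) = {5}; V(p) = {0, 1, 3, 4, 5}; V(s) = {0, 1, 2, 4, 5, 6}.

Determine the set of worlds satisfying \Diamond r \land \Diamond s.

none

Let φ = \Diamond r \land \Diamond s. Evaluate φ at each world:
  0 (successors {0, 2, 4}): φ is false.
  1 (successors ∅): φ is false.
  2 (successors {6}): φ is false.
  3 (successors {0, 1, 6}): φ is false.
  4 (successors {4, 6}): φ is false.
  5 (successors {0, 3, 6}): φ is false.
  6 (successors ∅): φ is false.
  7 (successors {3}): φ is false.
For instance, at 5:
  At 5: \Diamond r is false, \Diamond s is true, so \Diamond r \land \Diamond s is false.
    At 5: \Diamond r requires r at some successor in {0, 3, 6}.
      At 0: r is false.
      At 3: r is false.
      At 6: r is false.
    So \Diamond r is false at 5.
    At 5: \Diamond s requires s at some successor in {0, 3, 6}.
      s holds at 0, so \Diamond s is true at 5.
Satisfying worlds: none.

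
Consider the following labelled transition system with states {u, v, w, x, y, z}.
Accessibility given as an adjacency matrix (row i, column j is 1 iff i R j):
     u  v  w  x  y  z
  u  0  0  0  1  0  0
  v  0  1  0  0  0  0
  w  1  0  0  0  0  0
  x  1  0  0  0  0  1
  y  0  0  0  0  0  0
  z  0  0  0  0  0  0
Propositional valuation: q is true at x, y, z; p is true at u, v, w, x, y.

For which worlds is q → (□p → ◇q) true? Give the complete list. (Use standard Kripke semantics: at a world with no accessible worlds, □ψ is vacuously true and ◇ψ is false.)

u, v, w, x

Let φ = q → (□p → ◇q). Evaluate φ at each world:
  u (successors {x}): φ is true.
  v (successors {v}): φ is true.
  w (successors {u}): φ is true.
  x (successors {u, z}): φ is true.
  y (successors ∅): φ is false.
  z (successors ∅): φ is false.
For instance, at v:
  At v: q is false, □p → ◇q is false, so q → (□p → ◇q) is true.
    At v: □p is true, ◇q is false, so □p → ◇q is false.
      At v: □p requires p at every successor {v}.
        At v: p is true.
      So □p is true at v.
      At v: ◇q requires q at some successor in {v}.
        At v: q is false.
      So ◇q is false at v.
Satisfying worlds: {u, v, w, x}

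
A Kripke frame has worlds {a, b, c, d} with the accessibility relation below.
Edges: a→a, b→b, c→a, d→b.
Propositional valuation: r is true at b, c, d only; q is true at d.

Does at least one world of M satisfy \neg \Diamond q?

Yes

Let φ = \neg \Diamond q. Evaluate φ at each world:
  a (successors {a}): φ is true.
  b (successors {b}): φ is true.
  c (successors {a}): φ is true.
  d (successors {b}): φ is true.
Detail at a (witness):
  At a: \Diamond q is false, so \neg \Diamond q is true.
    At a: \Diamond q requires q at some successor in {a}.
      At a: q is false.
    So \Diamond q is false at a.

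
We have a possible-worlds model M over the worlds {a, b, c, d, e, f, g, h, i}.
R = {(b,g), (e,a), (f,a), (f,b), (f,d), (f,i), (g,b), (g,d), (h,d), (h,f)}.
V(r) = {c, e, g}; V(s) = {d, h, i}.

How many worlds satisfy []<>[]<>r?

Let φ = []<>[]<>r. Evaluate φ at each world:
  a (successors ∅): φ is true.
  b (successors {g}): φ is true.
  c (successors ∅): φ is true.
  d (successors ∅): φ is true.
  e (successors {a}): φ is false.
  f (successors {a, b, d, i}): φ is false.
  g (successors {b, d}): φ is false.
  h (successors {d, f}): φ is false.
  i (successors ∅): φ is true.
For instance, at e:
  At e: []<>[]<>r requires <>[]<>r at every successor {a}.
    <>[]<>r fails at a, so []<>[]<>r is false at e.
      At a: no accessible worlds, so <>[]<>r is false.
Satisfying worlds: {a, b, c, d, i}

5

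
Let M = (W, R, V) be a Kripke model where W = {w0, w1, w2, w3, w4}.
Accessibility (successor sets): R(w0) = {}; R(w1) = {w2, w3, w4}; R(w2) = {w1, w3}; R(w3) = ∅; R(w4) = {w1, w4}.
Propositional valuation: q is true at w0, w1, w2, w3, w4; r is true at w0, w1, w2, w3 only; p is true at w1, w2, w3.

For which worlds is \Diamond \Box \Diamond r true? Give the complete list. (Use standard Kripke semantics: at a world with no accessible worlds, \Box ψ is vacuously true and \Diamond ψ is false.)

w1, w2, w4

Let φ = \Diamond \Box \Diamond r. Evaluate φ at each world:
  w0 (successors ∅): φ is false.
  w1 (successors {w2, w3, w4}): φ is true.
  w2 (successors {w1, w3}): φ is true.
  w3 (successors ∅): φ is false.
  w4 (successors {w1, w4}): φ is true.
For instance, at w4:
  At w4: \Diamond \Box \Diamond r requires \Box \Diamond r at some successor in {w1, w4}.
    \Box \Diamond r holds at w4, so \Diamond \Box \Diamond r is true at w4.
      At w4: \Box \Diamond r requires \Diamond r at every successor {w1, w4}.
        At w1: \Diamond r is true.
        At w4: \Diamond r is true.
      So \Box \Diamond r is true at w4.
Satisfying worlds: {w1, w2, w4}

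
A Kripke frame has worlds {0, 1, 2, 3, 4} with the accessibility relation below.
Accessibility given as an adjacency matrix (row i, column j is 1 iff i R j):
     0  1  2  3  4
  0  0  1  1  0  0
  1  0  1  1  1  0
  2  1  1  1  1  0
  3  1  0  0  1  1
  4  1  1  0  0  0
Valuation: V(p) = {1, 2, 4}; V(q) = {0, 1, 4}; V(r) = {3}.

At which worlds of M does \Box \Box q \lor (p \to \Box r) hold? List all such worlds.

0, 3

Let φ = \Box \Box q \lor (p \to \Box r). Evaluate φ at each world:
  0 (successors {1, 2}): φ is true.
  1 (successors {1, 2, 3}): φ is false.
  2 (successors {0, 1, 2, 3}): φ is false.
  3 (successors {0, 3, 4}): φ is true.
  4 (successors {0, 1}): φ is false.
For instance, at 1:
  At 1: \Box \Box q is false, p \to \Box r is false, so \Box \Box q \lor (p \to \Box r) is false.
    At 1: \Box \Box q requires \Box q at every successor {1, 2, 3}.
      \Box q fails at 1, so \Box \Box q is false at 1.
    At 1: p is true, \Box r is false, so p \to \Box r is false.
      At 1: \Box r requires r at every successor {1, 2, 3}.
        r fails at 1, so \Box r is false at 1.
Satisfying worlds: {0, 3}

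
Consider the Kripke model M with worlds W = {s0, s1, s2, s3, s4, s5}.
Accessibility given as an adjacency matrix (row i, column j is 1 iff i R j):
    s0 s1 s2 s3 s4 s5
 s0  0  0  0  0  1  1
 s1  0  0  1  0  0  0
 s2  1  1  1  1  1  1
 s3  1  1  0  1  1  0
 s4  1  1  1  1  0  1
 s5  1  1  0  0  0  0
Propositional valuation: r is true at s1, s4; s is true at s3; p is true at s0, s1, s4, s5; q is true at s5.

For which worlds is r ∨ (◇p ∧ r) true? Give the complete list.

Let φ = r ∨ (◇p ∧ r). Evaluate φ at each world:
  s0 (successors {s4, s5}): φ is false.
  s1 (successors {s2}): φ is true.
  s2 (successors {s0, s1, s2, s3, s4, s5}): φ is false.
  s3 (successors {s0, s1, s3, s4}): φ is false.
  s4 (successors {s0, s1, s2, s3, s5}): φ is true.
  s5 (successors {s0, s1}): φ is false.
For instance, at s5:
  At s5: r is false, ◇p ∧ r is false, so r ∨ (◇p ∧ r) is false.
    At s5: ◇p is true, r is false, so ◇p ∧ r is false.
      At s5: ◇p requires p at some successor in {s0, s1}.
        p holds at s0, so ◇p is true at s5.
Satisfying worlds: {s1, s4}

s1, s4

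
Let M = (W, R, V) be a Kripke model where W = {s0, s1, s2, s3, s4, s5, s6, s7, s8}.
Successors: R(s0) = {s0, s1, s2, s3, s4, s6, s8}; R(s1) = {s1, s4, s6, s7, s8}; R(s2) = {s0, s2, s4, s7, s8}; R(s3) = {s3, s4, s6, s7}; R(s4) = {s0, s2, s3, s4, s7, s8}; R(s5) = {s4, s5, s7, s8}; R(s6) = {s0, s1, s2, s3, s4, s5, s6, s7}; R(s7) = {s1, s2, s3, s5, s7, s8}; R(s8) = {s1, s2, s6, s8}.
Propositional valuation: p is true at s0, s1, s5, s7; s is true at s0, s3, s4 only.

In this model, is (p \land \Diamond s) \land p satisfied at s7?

At s7: p \land \Diamond s is true, p is true, so (p \land \Diamond s) \land p is true.
  At s7: p is true, \Diamond s is true, so p \land \Diamond s is true.
    At s7: \Diamond s requires s at some successor in {s1, s2, s3, s5, s7, s8}.
      s holds at s3, so \Diamond s is true at s7.

Yes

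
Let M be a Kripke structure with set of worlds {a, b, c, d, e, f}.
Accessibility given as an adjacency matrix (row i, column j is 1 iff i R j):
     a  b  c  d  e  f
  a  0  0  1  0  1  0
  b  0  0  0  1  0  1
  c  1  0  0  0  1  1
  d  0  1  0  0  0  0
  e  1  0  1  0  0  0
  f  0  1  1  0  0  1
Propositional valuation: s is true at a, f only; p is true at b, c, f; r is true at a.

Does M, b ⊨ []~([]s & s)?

Recall that []ψ holds at a world iff ψ holds at every accessible world, and <>ψ holds iff ψ holds at some accessible world.
At b: []~([]s & s) requires ~([]s & s) at every successor {d, f}.
    At d: []s & s is false, so ~([]s & s) is true.
      At d: []s is false, s is false, so []s & s is false.
    At f: []s & s is false, so ~([]s & s) is true.
      At f: []s is false, s is true, so []s & s is false.
So []~([]s & s) is true at b.

Yes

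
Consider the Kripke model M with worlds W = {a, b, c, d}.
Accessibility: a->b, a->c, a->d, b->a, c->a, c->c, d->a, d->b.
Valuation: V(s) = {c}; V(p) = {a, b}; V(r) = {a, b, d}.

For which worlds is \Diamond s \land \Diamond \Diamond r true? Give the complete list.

a, c

Let φ = \Diamond s \land \Diamond \Diamond r. Evaluate φ at each world:
  a (successors {b, c, d}): φ is true.
  b (successors {a}): φ is false.
  c (successors {a, c}): φ is true.
  d (successors {a, b}): φ is false.
For instance, at a:
  At a: \Diamond s is true, \Diamond \Diamond r is true, so \Diamond s \land \Diamond \Diamond r is true.
    At a: \Diamond s requires s at some successor in {b, c, d}.
      s holds at c, so \Diamond s is true at a.
    At a: \Diamond \Diamond r requires \Diamond r at some successor in {b, c, d}.
      \Diamond r holds at b, so \Diamond \Diamond r is true at a.
Satisfying worlds: {a, c}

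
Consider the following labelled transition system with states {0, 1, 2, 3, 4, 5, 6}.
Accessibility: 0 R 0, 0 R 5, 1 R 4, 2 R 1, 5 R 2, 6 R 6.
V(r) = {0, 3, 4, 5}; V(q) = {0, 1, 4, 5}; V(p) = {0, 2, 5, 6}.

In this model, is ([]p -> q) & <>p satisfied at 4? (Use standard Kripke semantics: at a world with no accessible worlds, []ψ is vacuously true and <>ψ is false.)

At 4: []p -> q is true, <>p is false, so ([]p -> q) & <>p is false.
  At 4: []p is true, q is true, so []p -> q is true.
    At 4: no accessible worlds, so []p holds vacuously.
  At 4: no accessible worlds, so <>p is false.

No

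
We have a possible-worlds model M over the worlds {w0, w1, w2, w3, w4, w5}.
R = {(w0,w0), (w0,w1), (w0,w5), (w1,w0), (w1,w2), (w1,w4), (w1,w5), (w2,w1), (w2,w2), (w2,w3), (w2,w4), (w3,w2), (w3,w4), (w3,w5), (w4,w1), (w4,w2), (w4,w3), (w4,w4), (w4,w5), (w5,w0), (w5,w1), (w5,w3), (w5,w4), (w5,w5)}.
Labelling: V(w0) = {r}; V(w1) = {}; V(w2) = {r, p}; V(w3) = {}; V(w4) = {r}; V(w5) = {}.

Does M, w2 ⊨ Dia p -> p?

Recall that Dia ψ holds at a world iff ψ holds at some accessible world.
At w2: Dia p is true, p is true, so Dia p -> p is true.
  At w2: Dia p requires p at some successor in {w1, w2, w3, w4}.
    p holds at w2, so Dia p is true at w2.

Yes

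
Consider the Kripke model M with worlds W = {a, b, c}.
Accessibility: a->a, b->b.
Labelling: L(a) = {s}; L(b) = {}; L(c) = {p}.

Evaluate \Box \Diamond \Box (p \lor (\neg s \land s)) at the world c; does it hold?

Yes

At c: no accessible worlds, so \Box \Diamond \Box (p \lor (\neg s \land s)) holds vacuously.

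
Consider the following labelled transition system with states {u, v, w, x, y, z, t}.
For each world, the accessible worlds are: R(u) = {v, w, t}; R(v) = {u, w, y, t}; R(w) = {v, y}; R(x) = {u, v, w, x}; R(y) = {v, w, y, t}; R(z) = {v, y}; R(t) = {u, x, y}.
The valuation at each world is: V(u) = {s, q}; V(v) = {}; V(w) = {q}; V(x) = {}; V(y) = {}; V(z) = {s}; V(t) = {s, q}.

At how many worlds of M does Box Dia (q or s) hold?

3

Let φ = Box Dia (q or s). Evaluate φ at each world:
  u (successors {v, w, t}): φ is false.
  v (successors {u, w, y, t}): φ is false.
  w (successors {v, y}): φ is true.
  x (successors {u, v, w, x}): φ is false.
  y (successors {v, w, y, t}): φ is false.
  z (successors {v, y}): φ is true.
  t (successors {u, x, y}): φ is true.
For instance, at y:
  At y: Box Dia (q or s) requires Dia (q or s) at every successor {v, w, y, t}.
    Dia (q or s) fails at w, so Box Dia (q or s) is false at y.
      At w: Dia (q or s) requires q or s at some successor in {v, y}.
        At v: q or s is false.
        At y: q or s is false.
      So Dia (q or s) is false at w.
Satisfying worlds: {w, z, t}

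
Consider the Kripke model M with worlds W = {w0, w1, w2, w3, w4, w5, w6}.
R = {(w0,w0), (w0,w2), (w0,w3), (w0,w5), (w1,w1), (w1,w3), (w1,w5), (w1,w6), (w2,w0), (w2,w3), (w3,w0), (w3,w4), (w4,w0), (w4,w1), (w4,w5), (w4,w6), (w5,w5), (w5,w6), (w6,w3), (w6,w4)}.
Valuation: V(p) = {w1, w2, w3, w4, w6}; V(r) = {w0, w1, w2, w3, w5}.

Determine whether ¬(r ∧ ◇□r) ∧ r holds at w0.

At w0: ¬(r ∧ ◇□r) is false, r is true, so ¬(r ∧ ◇□r) ∧ r is false.
  At w0: r ∧ ◇□r is true, so ¬(r ∧ ◇□r) is false.
    At w0: r is true, ◇□r is true, so r ∧ ◇□r is true.
      At w0: ◇□r requires □r at some successor in {w0, w2, w3, w5}.
        □r holds at w0, so ◇□r is true at w0.

No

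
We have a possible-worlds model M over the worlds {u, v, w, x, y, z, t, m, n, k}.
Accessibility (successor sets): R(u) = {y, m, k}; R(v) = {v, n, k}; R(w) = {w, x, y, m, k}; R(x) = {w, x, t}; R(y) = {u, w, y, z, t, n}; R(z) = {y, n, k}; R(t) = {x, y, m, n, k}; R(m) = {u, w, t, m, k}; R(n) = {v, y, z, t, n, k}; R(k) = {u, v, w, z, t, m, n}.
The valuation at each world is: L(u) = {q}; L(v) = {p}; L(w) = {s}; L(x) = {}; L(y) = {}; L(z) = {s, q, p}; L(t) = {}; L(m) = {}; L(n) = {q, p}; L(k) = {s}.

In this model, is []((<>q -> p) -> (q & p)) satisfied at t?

At t: []((<>q -> p) -> (q & p)) requires (<>q -> p) -> (q & p) at every successor {x, y, m, n, k}.
  (<>q -> p) -> (q & p) fails at x, so []((<>q -> p) -> (q & p)) is false at t.
    At x: <>q -> p is true, q & p is false, so (<>q -> p) -> (q & p) is false.
      At x: <>q is false, p is false, so <>q -> p is true.

No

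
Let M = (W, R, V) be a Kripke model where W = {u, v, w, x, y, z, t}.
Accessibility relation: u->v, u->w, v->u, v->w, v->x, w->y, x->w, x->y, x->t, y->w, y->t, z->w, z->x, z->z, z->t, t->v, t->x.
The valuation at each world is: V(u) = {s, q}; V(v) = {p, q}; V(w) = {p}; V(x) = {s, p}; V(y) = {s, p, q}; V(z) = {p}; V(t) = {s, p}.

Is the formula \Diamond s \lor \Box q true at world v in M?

Yes

At v: \Diamond s is true, \Box q is false, so \Diamond s \lor \Box q is true.
  At v: \Diamond s requires s at some successor in {u, w, x}.
    s holds at u, so \Diamond s is true at v.
  At v: \Box q requires q at every successor {u, w, x}.
    q fails at w, so \Box q is false at v.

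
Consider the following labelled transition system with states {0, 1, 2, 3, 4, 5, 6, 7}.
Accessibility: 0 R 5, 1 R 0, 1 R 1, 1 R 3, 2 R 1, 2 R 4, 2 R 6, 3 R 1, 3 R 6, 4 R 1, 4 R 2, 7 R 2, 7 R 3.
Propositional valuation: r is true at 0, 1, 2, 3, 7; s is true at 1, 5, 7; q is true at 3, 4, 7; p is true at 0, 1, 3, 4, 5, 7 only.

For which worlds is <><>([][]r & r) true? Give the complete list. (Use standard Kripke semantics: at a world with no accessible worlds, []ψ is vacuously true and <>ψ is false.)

Let φ = <><>([][]r & r). Evaluate φ at each world:
  0 (successors {5}): φ is false.
  1 (successors {0, 1, 3}): φ is true.
  2 (successors {1, 4, 6}): φ is true.
  3 (successors {1, 6}): φ is true.
  4 (successors {1, 2}): φ is true.
  5 (successors ∅): φ is false.
  6 (successors ∅): φ is false.
  7 (successors {2, 3}): φ is false.
For instance, at 7:
  At 7: <><>([][]r & r) requires <>([][]r & r) at some successor in {2, 3}.
    At 2: <>([][]r & r) is false.
    At 3: <>([][]r & r) is false.
  So <><>([][]r & r) is false at 7.
Satisfying worlds: {1, 2, 3, 4}

1, 2, 3, 4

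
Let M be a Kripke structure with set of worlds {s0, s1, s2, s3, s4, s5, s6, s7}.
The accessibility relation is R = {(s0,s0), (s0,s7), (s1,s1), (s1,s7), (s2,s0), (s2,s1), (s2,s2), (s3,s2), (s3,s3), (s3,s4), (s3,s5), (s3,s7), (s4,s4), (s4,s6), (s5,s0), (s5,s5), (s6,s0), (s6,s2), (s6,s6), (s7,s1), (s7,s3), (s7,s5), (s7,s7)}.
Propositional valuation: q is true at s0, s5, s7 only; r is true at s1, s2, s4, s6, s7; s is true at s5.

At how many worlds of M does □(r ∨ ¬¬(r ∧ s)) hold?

Let φ = □(r ∨ ¬¬(r ∧ s)). Evaluate φ at each world:
  s0 (successors {s0, s7}): φ is false.
  s1 (successors {s1, s7}): φ is true.
  s2 (successors {s0, s1, s2}): φ is false.
  s3 (successors {s2, s3, s4, s5, s7}): φ is false.
  s4 (successors {s4, s6}): φ is true.
  s5 (successors {s0, s5}): φ is false.
  s6 (successors {s0, s2, s6}): φ is false.
  s7 (successors {s1, s3, s5, s7}): φ is false.
For instance, at s1:
  At s1: □(r ∨ ¬¬(r ∧ s)) requires r ∨ ¬¬(r ∧ s) at every successor {s1, s7}.
    At s1: r ∨ ¬¬(r ∧ s) is true.
    At s7: r ∨ ¬¬(r ∧ s) is true.
  So □(r ∨ ¬¬(r ∧ s)) is true at s1.
Satisfying worlds: {s1, s4}

2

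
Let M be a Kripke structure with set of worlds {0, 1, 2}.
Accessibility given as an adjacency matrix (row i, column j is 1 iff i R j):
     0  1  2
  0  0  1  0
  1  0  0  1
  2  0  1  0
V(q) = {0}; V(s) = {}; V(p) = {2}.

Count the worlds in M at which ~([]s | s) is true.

3

Let φ = ~([]s | s). Evaluate φ at each world:
  0 (successors {1}): φ is true.
  1 (successors {2}): φ is true.
  2 (successors {1}): φ is true.
For instance, at 2:
  At 2: []s | s is false, so ~([]s | s) is true.
    At 2: []s is false, s is false, so []s | s is false.
      At 2: []s requires s at every successor {1}.
        s fails at 1, so []s is false at 2.
Satisfying worlds: {0, 1, 2}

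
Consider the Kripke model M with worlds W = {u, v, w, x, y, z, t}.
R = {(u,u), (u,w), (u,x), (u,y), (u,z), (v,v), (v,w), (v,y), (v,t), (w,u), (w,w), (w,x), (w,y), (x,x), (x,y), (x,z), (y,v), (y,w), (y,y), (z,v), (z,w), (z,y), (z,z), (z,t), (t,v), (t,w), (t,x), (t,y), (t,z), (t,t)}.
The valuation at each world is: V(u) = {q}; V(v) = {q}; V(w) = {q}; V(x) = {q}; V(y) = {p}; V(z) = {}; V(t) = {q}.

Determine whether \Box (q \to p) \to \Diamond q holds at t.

Yes

Recall that \Box ψ holds at a world iff ψ holds at every accessible world, and \Diamond ψ holds iff ψ holds at some accessible world.
At t: \Box (q \to p) is false, \Diamond q is true, so \Box (q \to p) \to \Diamond q is true.
  At t: \Box (q \to p) requires q \to p at every successor {v, w, x, y, z, t}.
    q \to p fails at v, so \Box (q \to p) is false at t.
  At t: \Diamond q requires q at some successor in {v, w, x, y, z, t}.
    q holds at v, so \Diamond q is true at t.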